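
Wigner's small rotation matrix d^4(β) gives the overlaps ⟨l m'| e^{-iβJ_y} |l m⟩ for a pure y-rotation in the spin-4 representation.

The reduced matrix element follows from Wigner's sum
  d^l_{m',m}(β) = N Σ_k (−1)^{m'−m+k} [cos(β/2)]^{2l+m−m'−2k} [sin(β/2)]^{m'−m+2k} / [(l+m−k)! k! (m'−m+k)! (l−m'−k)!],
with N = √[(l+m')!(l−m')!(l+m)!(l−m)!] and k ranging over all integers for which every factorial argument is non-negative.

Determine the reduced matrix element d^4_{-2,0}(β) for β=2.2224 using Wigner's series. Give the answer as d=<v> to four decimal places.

d^4_{-2,0}(β=2.2224) via Wigner's sum:
With c≡cos(β/2)=0.443586 and s≡sin(β/2)=0.896232, N=[2·720·24·24]^{1/2}=910.735966
k∈{2,3,4} keeps every argument non-negative
  k=2: (−1)^0·910.7360/(96)·0.4436^6·0.8962^2 = +0.058054
  k=3: (−1)^1·910.7360/(36)·0.4436^4·0.8962^4 = -0.631952
  k=4: (−1)^2·910.7360/(96)·0.4436^2·0.8962^6 = +0.967385
d^4_{-2,0}(2.2224) = +0.058054 -0.631952 +0.967385 = +0.393487

d=0.3935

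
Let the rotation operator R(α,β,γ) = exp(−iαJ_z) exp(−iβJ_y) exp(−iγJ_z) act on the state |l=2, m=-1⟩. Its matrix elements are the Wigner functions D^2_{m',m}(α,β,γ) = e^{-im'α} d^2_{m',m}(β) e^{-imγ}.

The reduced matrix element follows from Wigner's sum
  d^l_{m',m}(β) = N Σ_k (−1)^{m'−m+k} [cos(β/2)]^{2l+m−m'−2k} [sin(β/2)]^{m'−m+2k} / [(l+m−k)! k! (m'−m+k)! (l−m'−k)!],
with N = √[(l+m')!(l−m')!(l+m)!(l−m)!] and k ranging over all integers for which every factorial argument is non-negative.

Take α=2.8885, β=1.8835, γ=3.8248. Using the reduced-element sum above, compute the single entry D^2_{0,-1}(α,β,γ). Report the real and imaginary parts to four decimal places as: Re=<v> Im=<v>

Split into d^2_{0,-1}(β=1.8835) × two z-phases.
With c≡cos(β/2)=0.588374 and s≡sin(β/2)=0.808589, N=[2·2·1·6]^{1/2}=4.898979
Admissible k: 0..1 (factorial args all ≥0)
  k=0: (−1)^1·4.8990/(2)·0.5884^3·0.8086^1 = -0.403426
  k=1: (−1)^2·4.8990/(2)·0.5884^1·0.8086^3 = +0.761925
d^2_{0,-1}(1.8835) = -0.403426 +0.761925 = +0.358500
Attach z-rotation phases: D = e^{-i(0)(2.8885)}·(+0.358500)·e^{-i(-1)(3.8248)} = -0.278035-0.226315i

Re=-0.2780 Im=-0.2263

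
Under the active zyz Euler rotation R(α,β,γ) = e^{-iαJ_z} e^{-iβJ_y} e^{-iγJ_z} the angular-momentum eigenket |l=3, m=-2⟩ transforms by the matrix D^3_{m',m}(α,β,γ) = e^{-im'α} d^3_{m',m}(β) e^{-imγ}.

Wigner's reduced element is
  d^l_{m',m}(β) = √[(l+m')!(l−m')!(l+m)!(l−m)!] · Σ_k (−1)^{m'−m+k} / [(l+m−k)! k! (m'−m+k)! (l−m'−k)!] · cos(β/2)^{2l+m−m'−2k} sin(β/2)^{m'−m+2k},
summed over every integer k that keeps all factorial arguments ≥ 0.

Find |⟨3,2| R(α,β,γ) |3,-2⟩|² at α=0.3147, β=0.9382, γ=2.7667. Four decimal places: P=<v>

D^3_{2,-2}(0.3147,0.9382,2.7667) = e^{-i·2·0.3147}·d^3_{2,-2}(0.9382)·e^{-i·-2·2.7667}. Compute d first:
c=cos(0.9382/2)=0.891976, s=sin(0.9382/2)=0.452084; N=√[120·1·1·120]=120.000000
k: max(0,(-2)−(2))=0 … min(3+(-2),3−(2))=1
  k=0: (−1)^4·120.0000/(24)·0.8920^2·0.4521^4 = +0.166169
  k=1: (−1)^5·120.0000/(120)·0.8920^0·0.4521^6 = -0.008537
d^3_{2,-2}(0.9382) = +0.166169 -0.008537 = +0.157632
|D^3_{2,-2}|² = |d^3_{2,-2}(β)|² = (+0.157632)² = 0.024848 (the z-rotation phases have unit modulus)

P=0.0248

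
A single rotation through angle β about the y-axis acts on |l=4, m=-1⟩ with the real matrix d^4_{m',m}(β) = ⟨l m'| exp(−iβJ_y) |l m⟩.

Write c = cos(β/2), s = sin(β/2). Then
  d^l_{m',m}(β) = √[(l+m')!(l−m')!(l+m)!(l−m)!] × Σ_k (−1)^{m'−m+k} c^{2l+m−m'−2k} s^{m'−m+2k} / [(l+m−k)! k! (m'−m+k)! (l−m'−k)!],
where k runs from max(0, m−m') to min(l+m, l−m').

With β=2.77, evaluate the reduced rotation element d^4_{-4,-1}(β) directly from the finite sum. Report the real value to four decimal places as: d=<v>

d^4_{-4,-1}(β=2.77) via Wigner's sum:
Half-angle: c=0.184729, s=0.982789. N=√(1·40320·6·120)=5387.986637
k∈{3} keeps every argument non-negative
  k=3: (−1)^0·5387.9866/(720)·0.1847^5·0.9828^3 = +0.001528
d^4_{-4,-1}(2.77) = +0.001528

d=0.0015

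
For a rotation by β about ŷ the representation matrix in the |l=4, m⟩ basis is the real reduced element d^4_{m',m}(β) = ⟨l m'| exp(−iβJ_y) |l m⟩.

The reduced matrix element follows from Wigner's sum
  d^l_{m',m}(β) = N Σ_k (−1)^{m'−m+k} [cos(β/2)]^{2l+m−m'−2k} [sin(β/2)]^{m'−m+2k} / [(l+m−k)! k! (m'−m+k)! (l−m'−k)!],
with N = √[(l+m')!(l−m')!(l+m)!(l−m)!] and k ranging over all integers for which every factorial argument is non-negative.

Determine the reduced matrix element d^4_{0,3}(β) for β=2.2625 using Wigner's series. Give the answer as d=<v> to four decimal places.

d^4_{0,3}(β=2.2625) via Wigner's sum:
With c≡cos(β/2)=0.425529 and s≡sin(β/2)=0.904945, N=[24·24·5040·1]^{1/2}=1703.830978
The bounds max(0,m−m')=3 and min(l+m,l−m')=4 give 2 terms
  k=3: (−1)^0·1703.8310/(144)·0.4255^5·0.9049^3 = +0.122342
  k=4: (−1)^1·1703.8310/(144)·0.4255^3·0.9049^5 = -0.553301
d^4_{0,3}(2.2625) = +0.122342 -0.553301 = -0.430959

d=-0.4310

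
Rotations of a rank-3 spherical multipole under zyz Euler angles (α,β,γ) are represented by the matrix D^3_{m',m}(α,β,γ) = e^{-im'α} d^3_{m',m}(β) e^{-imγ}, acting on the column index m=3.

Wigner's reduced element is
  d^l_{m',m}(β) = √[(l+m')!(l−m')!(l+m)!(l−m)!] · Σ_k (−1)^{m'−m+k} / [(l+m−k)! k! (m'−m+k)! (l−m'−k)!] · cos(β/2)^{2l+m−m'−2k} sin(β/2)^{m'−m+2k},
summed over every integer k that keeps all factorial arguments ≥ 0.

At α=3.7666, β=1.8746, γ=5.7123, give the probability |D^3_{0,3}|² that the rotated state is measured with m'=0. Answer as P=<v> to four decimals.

D^3_{0,3}(3.7666,1.8746,5.7123) = e^{-i·0·3.7666}·d^3_{0,3}(1.8746)·e^{-i·3·5.7123}. Compute d first:
With c≡cos(β/2)=0.591966 and s≡sin(β/2)=0.805963, N=[6·6·720·1]^{1/2}=160.996894
k∈{3} keeps every argument non-negative
  k=3: (−1)^0·160.9969/(36)·0.5920^3·0.8060^3 = +0.485681
d^3_{0,3}(1.8746) = +0.485681
|D^3_{0,3}|² = |d^3_{0,3}(β)|² = (+0.485681)² = 0.235886 (the z-rotation phases have unit modulus)

P=0.2359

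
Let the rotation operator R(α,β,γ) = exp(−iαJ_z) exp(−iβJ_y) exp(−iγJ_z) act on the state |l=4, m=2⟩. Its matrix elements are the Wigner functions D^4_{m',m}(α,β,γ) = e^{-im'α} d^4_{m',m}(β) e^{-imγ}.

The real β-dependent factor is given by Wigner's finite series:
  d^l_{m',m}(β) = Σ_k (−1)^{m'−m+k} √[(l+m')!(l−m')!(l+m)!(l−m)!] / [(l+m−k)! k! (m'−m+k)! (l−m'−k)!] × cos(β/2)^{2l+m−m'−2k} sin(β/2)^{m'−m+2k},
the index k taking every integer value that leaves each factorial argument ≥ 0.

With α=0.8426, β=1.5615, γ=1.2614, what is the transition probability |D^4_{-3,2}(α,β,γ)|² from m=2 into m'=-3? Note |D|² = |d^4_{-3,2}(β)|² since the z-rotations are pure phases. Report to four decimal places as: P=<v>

D^4_{-3,2}(0.8426,1.5615,1.2614) = e^{-i·-3·0.8426}·d^4_{-3,2}(1.5615)·e^{-i·2·1.2614}. Compute d first:
With c≡cos(β/2)=0.710386 and s≡sin(β/2)=0.703812, N=[1·5040·720·2]^{1/2}=2693.993318
k: max(0,(2)−(-3))=5 … min(4+(2),4−(-3))=6
  k=5: (−1)^0·2693.9933/(240)·0.7104^3·0.7038^5 = +0.694949
  k=6: (−1)^1·2693.9933/(720)·0.7104^1·0.7038^7 = -0.227382
d^4_{-3,2}(1.5615) = +0.694949 -0.227382 = +0.467566
|D^4_{-3,2}|² = |d^4_{-3,2}(β)|² = (+0.467566)² = 0.218618 (the z-rotation phases have unit modulus)

P=0.2186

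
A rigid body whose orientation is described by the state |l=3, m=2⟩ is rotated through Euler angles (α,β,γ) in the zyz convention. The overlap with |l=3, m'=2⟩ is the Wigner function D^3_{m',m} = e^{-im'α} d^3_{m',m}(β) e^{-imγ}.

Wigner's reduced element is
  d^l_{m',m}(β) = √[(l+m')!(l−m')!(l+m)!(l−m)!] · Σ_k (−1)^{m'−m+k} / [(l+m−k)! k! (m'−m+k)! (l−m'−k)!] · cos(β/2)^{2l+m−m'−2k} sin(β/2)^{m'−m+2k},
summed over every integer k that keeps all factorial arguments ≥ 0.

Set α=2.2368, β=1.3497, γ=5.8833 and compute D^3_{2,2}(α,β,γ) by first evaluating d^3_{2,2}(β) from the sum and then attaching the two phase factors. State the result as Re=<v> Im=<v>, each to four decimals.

Re=0.4298 Im=-0.2531

D^3_{2,2}(2.2368,1.3497,5.8833) = e^{-i·2·2.2368}·d^3_{2,2}(1.3497)·e^{-i·2·5.8833}. Compute d first:
With c≡cos(β/2)=0.780801 and s≡sin(β/2)=0.624780, N=[120·1·120·1]^{1/2}=120.000000
The bounds max(0,m−m')=0 and min(l+m,l−m')=1 give 2 terms
  k=0: (−1)^0·120.0000/(120)·0.7808^6·0.6248^0 = +0.226590
  k=1: (−1)^1·120.0000/(24)·0.7808^4·0.6248^2 = -0.725413
d^3_{2,2}(1.3497) = +0.226590 -0.725413 = -0.498823
Phases: e^{-i·(2)·2.2368}=-0.236526+0.971625i, e^{-i·(2)·5.8833}=+0.696871+0.717196i ⇒ D=+0.429823-0.253134i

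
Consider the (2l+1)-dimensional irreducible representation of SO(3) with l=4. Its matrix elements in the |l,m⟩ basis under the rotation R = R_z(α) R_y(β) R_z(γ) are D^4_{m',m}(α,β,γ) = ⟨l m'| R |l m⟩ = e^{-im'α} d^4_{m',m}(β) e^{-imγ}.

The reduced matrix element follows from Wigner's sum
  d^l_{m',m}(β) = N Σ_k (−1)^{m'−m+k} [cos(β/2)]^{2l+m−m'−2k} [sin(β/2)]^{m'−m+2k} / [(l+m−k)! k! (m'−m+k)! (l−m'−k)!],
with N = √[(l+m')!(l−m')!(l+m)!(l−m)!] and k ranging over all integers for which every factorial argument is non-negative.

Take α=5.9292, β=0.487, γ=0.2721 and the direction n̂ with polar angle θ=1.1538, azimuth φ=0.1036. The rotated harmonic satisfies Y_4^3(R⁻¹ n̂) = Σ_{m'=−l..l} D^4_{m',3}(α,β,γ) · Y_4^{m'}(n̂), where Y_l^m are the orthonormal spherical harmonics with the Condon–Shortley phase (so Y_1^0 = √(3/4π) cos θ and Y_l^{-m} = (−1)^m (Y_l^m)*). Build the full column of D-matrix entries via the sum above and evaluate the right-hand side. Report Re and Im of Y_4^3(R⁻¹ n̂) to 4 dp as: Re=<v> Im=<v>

Re=-0.1213 Im=-0.2524

Need the full column D^4_{m',3} for m'=−4..4 at α=5.9292, β=0.487, γ=0.2721.
cos(β/2)=0.970500, sin(β/2)=0.241101
d^4_{-4,3}: single k=7 term ⇒ +0.000130;  D = -0.000080-0.000103i
d^4_{-3,3}: k∈[6..7] ⇒ +0.001295 -0.000011 = +0.001284;  D = -0.000388-0.001223i
d^4_{-2,3}: k∈[5..6] ⇒ +0.008359 -0.000172 = +0.008187;  D = +0.000381-0.008178i
d^4_{-1,3}: k∈[4..5] ⇒ +0.039655 -0.001468 = +0.038186;  D = +0.014888-0.035164i
d^4_{0,3}: k∈[3..4] ⇒ +0.142770 -0.008811 = +0.133959;  D = +0.091751-0.097605i
d^4_{1,3}: k∈[2..3] ⇒ +0.385515 -0.039655 = +0.345860;  D = +0.309553-0.154261i
d^4_{2,3}: k∈[1..2] ⇒ +0.731529 -0.135444 = +0.596085;  D = +0.592591-0.064447i
d^4_{3,3}: k∈[0..1] ⇒ +0.786982 -0.339992 = +0.446989;  D = +0.433570+0.108705i
d^4_{4,3}: single k=0 term ⇒ -0.552984;  D = -0.456510-0.312075i
Y_4^{m'}(θ=1.1538,φ=0.1036) and Σ D·Y over m':
  (-0.0001-0.0001i)·(+0.2831-0.1245i)  (-0.0004-0.0012i)·(+0.3689-0.1185i)  (+0.0004-0.0082i)·(+0.0406-0.0085i)  (+0.0149-0.0352i)·(-0.3227+0.0335i)  (+0.0918-0.0976i)·(-0.1036+0.0000i)  (+0.3096-0.1543i)·(+0.3227+0.0335i)  (+0.5926-0.0644i)·(+0.0406+0.0085i)  (+0.4336+0.1087i)·(-0.3689-0.1185i)  (-0.4565-0.3121i)·(+0.2831+0.1245i)
Y_4^3(R⁻¹ n̂) = -0.121293-0.252417i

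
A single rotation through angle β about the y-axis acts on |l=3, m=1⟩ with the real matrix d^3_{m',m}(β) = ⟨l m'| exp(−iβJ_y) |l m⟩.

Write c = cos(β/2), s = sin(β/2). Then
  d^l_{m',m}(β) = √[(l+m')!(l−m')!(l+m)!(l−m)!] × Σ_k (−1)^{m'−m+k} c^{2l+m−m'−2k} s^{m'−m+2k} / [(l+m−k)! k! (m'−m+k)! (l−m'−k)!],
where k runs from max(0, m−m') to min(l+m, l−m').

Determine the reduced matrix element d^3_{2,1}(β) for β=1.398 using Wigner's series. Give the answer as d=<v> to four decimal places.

d=0.2210

d^3_{2,1}(β=1.398) via Wigner's sum:
With c≡cos(β/2)=0.765486 and s≡sin(β/2)=0.643453, N=[120·1·24·2]^{1/2}=75.894664
k∈{0,1} keeps every argument non-negative
  k=0: (−1)^1·75.8947/(24)·0.7655^5·0.6435^1 = -0.534814
  k=1: (−1)^2·75.8947/(12)·0.7655^3·0.6435^3 = +0.755773
d^3_{2,1}(1.398) = -0.534814 +0.755773 = +0.220959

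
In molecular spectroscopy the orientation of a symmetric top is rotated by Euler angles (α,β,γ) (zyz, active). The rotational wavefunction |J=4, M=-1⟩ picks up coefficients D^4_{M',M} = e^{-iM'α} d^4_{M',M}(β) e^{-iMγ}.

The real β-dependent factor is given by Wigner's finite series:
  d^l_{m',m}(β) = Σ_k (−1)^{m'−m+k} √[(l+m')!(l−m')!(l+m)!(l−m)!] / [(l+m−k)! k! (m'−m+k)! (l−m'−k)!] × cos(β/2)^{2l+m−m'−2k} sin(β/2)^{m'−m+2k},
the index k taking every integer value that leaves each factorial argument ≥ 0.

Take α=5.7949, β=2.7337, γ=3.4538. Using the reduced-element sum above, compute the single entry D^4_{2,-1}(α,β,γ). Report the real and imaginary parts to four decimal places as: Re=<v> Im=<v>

Split into d^4_{2,-1}(β=2.7337) × two z-phases.
Half-angle: c=0.202535, s=0.979275. N=√(720·2·6·120)=1018.233765
Admissible k: 0..2 (factorial args all ≥0)
  k=0: (−1)^3·1018.2338/(72)·0.2025^5·0.9793^3 = -0.004526
  k=1: (−1)^4·1018.2338/(48)·0.2025^3·0.9793^5 = +0.158720
  k=2: (−1)^5·1018.2338/(240)·0.2025^1·0.9793^7 = -0.742112
d^4_{2,-1}(2.7337) = -0.004526 +0.158720 -0.742112 = -0.587918
Attach z-rotation phases: D = e^{-i(2)(5.7949)}·(-0.587918)·e^{-i(-1)(3.4538)} = +0.163615+0.564693i

Re=0.1636 Im=0.5647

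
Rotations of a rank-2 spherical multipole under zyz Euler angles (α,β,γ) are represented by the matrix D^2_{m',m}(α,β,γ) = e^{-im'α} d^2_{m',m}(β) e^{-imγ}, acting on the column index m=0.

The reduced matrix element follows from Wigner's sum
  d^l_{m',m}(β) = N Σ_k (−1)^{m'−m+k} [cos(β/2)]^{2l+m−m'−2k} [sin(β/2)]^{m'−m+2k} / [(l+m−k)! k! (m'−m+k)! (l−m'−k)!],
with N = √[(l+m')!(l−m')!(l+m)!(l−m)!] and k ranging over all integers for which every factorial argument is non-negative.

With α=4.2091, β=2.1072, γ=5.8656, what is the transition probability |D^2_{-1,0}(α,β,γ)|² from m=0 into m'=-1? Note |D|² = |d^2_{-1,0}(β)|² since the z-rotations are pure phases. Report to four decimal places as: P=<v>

P=0.2894

D^2_{-1,0}(4.2091,2.1072,5.8656) = e^{-i·-1·4.2091}·d^2_{-1,0}(2.1072)·e^{-i·0·5.8656}. Compute d first:
c=cos(2.1072/2)=0.494445, s=sin(2.1072/2)=0.869209; N=√[1·6·2·2]=4.898979
The bounds max(0,m−m')=1 and min(l+m,l−m')=2 give 2 terms
  k=1: (−1)^0·4.8990/(2)·0.4944^3·0.8692^1 = +0.257368
  k=2: (−1)^1·4.8990/(2)·0.4944^1·0.8692^3 = -0.795364
d^2_{-1,0}(2.1072) = +0.257368 -0.795364 = -0.537997
|D^2_{-1,0}|² = |d^2_{-1,0}(β)|² = (-0.537997)² = 0.289440 (the z-rotation phases have unit modulus)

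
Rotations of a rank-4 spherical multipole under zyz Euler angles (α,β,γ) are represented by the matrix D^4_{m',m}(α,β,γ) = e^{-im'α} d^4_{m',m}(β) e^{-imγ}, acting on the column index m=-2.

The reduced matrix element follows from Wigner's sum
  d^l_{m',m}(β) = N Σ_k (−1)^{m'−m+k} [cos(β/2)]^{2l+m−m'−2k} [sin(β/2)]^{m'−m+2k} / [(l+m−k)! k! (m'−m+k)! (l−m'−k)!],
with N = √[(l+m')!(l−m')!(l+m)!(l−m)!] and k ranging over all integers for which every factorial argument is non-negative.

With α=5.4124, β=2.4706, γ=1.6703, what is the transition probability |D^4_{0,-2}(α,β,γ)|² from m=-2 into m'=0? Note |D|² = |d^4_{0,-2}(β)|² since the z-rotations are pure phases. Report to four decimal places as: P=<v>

P=0.2534

D^4_{0,-2}(5.4124,2.4706,1.6703) = e^{-i·0·5.4124}·d^4_{0,-2}(2.4706)·e^{-i·-2·1.6703}. Compute d first:
With c≡cos(β/2)=0.329238 and s≡sin(β/2)=0.944247, N=[24·24·2·720]^{1/2}=910.735966
Admissible k: 0..2 (factorial args all ≥0)
  k=0: (−1)^2·910.7360/(96)·0.3292^6·0.9442^2 = +0.010773
  k=1: (−1)^3·910.7360/(36)·0.3292^4·0.9442^4 = -0.236304
  k=2: (−1)^4·910.7360/(96)·0.3292^2·0.9442^6 = +0.728877
d^4_{0,-2}(2.4706) = +0.010773 -0.236304 +0.728877 = +0.503347
|D^4_{0,-2}|² = |d^4_{0,-2}(β)|² = (+0.503347)² = 0.253358 (the z-rotation phases have unit modulus)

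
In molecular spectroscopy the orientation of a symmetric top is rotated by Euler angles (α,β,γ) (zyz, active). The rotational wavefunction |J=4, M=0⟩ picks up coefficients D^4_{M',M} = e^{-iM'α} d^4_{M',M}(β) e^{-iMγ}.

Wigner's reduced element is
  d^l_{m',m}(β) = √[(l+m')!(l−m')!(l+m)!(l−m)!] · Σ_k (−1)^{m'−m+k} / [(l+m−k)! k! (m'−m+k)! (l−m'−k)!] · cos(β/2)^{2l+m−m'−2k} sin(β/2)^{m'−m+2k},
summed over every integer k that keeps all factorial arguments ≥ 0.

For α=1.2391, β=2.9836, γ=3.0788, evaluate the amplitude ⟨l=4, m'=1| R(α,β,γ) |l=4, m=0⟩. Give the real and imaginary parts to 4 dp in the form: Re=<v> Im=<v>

Re=0.1082 Im=-0.3143

First d^4_{1,0}(β=2.9836), then the phase factors e^{-i(1)α} and e^{-i(0)γ}:
c=cos(2.9836/2)=0.078914, s=sin(2.9836/2)=0.996881; N=√[120·6·24·24]=643.987578
k∈{0,1,2,3} keeps every argument non-negative
  k=0: (−1)^1·643.9876/(144)·0.0789^7·0.9969^1 = -0.000000
  k=1: (−1)^2·643.9876/(24)·0.0789^5·0.9969^3 = +0.000081
  k=2: (−1)^3·643.9876/(24)·0.0789^3·0.9969^5 = -0.012982
  k=3: (−1)^4·643.9876/(144)·0.0789^1·0.9969^7 = +0.345283
d^4_{1,0}(2.9836) = -0.000000 +0.000081 -0.012982 +0.345283 = +0.332382
Phases: e^{-i·(1)·1.2391}=+0.325647-0.945491i, e^{-i·(0)·3.0788}=+1.000000+0.000000i ⇒ D=+0.108239-0.314264i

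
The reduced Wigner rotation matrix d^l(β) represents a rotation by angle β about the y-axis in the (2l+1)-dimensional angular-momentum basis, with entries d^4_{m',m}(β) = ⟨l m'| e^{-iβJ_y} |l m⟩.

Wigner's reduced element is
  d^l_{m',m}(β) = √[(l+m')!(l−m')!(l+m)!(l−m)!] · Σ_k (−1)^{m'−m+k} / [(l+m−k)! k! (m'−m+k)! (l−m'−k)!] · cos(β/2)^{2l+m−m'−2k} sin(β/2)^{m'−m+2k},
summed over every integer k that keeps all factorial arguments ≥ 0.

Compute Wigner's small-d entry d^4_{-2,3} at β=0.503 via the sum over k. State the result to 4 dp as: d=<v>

d=0.0095

d^4_{-2,3}(β=0.503) via Wigner's sum:
Half-angle: c=0.968540, s=0.248857. N=√(2·720·5040·1)=2693.993318
The bounds max(0,m−m')=5 and min(l+m,l−m')=6 give 2 terms
  k=5: (−1)^0·2693.9933/(240)·0.9685^3·0.2489^5 = +0.009734
  k=6: (−1)^1·2693.9933/(720)·0.9685^1·0.2489^7 = -0.000214
d^4_{-2,3}(0.503) = +0.009734 -0.000214 = +0.009520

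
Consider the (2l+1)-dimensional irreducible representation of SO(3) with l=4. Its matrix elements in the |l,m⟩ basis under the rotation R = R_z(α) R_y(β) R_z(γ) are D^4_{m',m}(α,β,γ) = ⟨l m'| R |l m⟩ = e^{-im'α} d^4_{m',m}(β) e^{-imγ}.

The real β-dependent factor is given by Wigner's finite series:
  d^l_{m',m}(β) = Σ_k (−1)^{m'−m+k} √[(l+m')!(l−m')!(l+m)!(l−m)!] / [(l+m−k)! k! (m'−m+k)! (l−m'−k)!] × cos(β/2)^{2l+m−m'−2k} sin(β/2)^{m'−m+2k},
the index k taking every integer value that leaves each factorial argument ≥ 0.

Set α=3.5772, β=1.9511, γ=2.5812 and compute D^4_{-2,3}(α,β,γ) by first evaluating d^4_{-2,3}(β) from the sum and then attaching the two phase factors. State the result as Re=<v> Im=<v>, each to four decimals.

Re=0.1749 Im=-0.1169

Split into d^4_{-2,3}(β=1.9511) × two z-phases.
Half-angle: c=0.560713, s=0.828010. N=√(2·720·5040·1)=2693.993318
The bounds max(0,m−m')=5 and min(l+m,l−m')=6 give 2 terms
  k=5: (−1)^0·2693.9933/(240)·0.5607^3·0.8280^5 = +0.770168
  k=6: (−1)^1·2693.9933/(720)·0.5607^1·0.8280^7 = -0.559828
d^4_{-2,3}(1.9511) = +0.770168 -0.559828 = +0.210340
Attach z-rotation phases: D = e^{-i(-2)(3.5772)}·(+0.210340)·e^{-i(3)(2.5812)} = +0.174873-0.116885i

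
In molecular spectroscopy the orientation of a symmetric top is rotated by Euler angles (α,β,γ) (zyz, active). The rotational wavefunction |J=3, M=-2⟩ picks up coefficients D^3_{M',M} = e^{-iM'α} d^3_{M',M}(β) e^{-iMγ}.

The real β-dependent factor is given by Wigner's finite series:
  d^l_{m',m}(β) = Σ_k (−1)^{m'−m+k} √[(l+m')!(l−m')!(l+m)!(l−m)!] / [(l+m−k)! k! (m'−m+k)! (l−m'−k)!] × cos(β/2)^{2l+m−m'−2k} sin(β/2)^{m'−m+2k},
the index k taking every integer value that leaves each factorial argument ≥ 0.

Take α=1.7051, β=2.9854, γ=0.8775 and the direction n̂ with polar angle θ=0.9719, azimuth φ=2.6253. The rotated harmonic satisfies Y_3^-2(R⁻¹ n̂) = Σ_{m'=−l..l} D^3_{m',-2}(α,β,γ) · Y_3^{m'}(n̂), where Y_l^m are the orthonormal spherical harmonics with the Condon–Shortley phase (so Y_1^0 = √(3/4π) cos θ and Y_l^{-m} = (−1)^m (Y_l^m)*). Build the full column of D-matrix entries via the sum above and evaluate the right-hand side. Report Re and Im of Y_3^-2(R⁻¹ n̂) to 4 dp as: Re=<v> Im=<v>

Re=0.3597 Im=0.1135

Need the full column D^3_{m',-2} for m'=−3..3 at α=1.7051, β=2.9854, γ=0.8775.
cos(β/2)=0.078017, sin(β/2)=0.996952
d^3_{-3,-2}: single k=1 term ⇒ +0.000007;  D = +0.000006+0.000004i
d^3_{-2,-2}: k∈[0..1] ⇒ +0.000000 -0.000184 = -0.000184;  D = -0.000080+0.000165i
d^3_{-1,-2}: k∈[0..1] ⇒ -0.000009 +0.002976 = +0.002967;  D = -0.002818-0.000929i
d^3_{0,-2}: k∈[0..1] ⇒ +0.000202 -0.032933 = -0.032732;  D = +0.005995-0.032178i
d^3_{1,-2}: k∈[0..1] ⇒ -0.002976 +0.242974 = +0.239998;  D = +0.239700+0.011971i
d^3_{2,-2}: k∈[0..1] ⇒ +0.030064 -0.981851 = -0.951787;  D = +0.080239+0.948399i
d^3_{3,-2}: single k=0 term ⇒ -0.188207;  D = +0.183724-0.040835i
Y_3^{m'}(θ=0.9719,φ=2.6253) and Σ D·Y over m':
  (+0.0000+0.0000i)·(-0.0052-0.2350i)  (-0.0001+0.0002i)·(+0.2015+0.3375i)  (-0.0028-0.0009i)·(-0.1367-0.0776i)  (+0.0060-0.0322i)·(-0.2968+0.0000i)  (+0.2397+0.0120i)·(+0.1367-0.0776i)  (+0.0802+0.9484i)·(+0.2015-0.3375i)  (+0.1837-0.0408i)·(+0.0052-0.2350i)
Y_3^-2(R⁻¹ n̂) = +0.359736+0.113539i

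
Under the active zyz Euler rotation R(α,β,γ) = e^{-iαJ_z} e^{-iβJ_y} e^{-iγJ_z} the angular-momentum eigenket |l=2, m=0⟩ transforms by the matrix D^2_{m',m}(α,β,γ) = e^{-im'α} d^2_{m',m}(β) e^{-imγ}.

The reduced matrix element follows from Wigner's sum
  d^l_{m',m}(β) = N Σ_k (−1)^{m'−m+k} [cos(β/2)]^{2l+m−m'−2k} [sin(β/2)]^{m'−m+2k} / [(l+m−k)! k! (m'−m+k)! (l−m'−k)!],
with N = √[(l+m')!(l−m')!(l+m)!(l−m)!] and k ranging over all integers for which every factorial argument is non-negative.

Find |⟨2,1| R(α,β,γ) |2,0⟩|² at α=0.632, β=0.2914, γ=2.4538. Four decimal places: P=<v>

D^2_{1,0}(0.632,0.2914,2.4538) = e^{-i·1·0.632}·d^2_{1,0}(0.2914)·e^{-i·0·2.4538}. Compute d first:
Half-angle: c=0.989405, s=0.145185. N=√(6·1·2·2)=4.898979
Admissible k: 0..1 (factorial args all ≥0)
  k=0: (−1)^1·4.8990/(2)·0.9894^3·0.1452^1 = -0.344444
  k=1: (−1)^2·4.8990/(2)·0.9894^1·0.1452^3 = +0.007417
d^2_{1,0}(0.2914) = -0.344444 +0.007417 = -0.337028
|D^2_{1,0}|² = |d^2_{1,0}(β)|² = (-0.337028)² = 0.113588 (the z-rotation phases have unit modulus)

P=0.1136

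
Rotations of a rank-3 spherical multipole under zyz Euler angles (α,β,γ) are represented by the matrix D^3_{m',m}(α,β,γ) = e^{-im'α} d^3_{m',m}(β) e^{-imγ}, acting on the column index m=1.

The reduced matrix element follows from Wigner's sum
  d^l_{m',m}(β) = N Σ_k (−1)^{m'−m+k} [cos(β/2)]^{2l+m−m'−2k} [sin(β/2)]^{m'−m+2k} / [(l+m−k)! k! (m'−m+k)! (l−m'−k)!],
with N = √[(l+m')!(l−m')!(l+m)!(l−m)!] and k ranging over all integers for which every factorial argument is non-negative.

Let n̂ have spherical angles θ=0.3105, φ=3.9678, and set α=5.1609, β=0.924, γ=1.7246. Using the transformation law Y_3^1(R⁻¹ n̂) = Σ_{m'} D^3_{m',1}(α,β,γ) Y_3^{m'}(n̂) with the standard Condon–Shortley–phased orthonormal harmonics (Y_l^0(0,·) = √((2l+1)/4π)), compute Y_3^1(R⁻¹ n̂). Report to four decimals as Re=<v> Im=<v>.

Need the full column D^3_{m',1} for m'=−3..3 at α=5.1609, β=0.924, γ=1.7246.
cos(β/2)=0.895163, sin(β/2)=0.445739
d^3_{-3,1}: single k=4 term ⇒ +0.122511;  D = +0.045335+0.113814i
d^3_{-2,1}: k∈[3..4] ⇒ +0.401771 -0.049809 = +0.351962;  D = -0.238159+0.259148i
d^3_{-1,1}: k∈[2..4] ⇒ +0.765458 -0.253057 +0.007843 = +0.520244;  D = -0.497815-0.151110i
d^3_{0,1}: k∈[1..3] ⇒ +0.887527 -0.660178 +0.054563 = +0.281913;  D = -0.043188-0.278585i
d^3_{1,1}: k∈[0..2] ⇒ +0.514532 -1.020610 +0.189793 = -0.316286;  D = -0.260628+0.179192i
d^3_{2,1}: k∈[0..1] ⇒ -0.810198 +0.401771 = -0.408427;  D = -0.354446-0.202929i
d^3_{3,1}: single k=0 term ⇒ +0.494101;  D = -0.035278+0.492840i
Y_3^{m'}(θ=0.3105,φ=3.9678) and Σ D·Y over m':
  (+0.0453+0.1138i)·(+0.0094+0.0073i)  (-0.2382+0.2591i)·(-0.0074-0.0905i)  (-0.4978-0.1511i)·(-0.2364+0.2566i)  (-0.0432-0.2786i)·(+0.5448+0.0000i)  (-0.2606+0.1792i)·(+0.2364+0.2566i)  (-0.3544-0.2029i)·(-0.0074+0.0905i)  (-0.0353+0.4928i)·(-0.0094+0.0073i)
Y_3^1(R⁻¹ n̂) = +0.067881-0.282693i

Re=0.0679 Im=-0.2827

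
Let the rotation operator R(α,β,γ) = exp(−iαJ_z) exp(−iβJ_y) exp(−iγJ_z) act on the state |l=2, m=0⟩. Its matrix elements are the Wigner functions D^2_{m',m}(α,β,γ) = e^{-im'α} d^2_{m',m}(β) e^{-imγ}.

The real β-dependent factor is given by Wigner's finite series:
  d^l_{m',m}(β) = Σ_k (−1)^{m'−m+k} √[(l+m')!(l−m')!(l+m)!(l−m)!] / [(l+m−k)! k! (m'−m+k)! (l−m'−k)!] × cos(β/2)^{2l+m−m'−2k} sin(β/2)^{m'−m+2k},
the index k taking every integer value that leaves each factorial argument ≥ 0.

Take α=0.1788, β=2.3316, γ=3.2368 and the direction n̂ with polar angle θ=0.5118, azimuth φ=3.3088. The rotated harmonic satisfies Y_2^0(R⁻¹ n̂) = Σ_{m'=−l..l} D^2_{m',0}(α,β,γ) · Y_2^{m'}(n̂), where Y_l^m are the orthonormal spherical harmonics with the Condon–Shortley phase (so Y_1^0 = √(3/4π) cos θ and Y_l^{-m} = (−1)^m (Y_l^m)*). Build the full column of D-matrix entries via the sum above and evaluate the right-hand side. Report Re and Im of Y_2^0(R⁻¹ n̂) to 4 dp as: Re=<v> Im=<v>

Need the full column D^2_{m',0} for m'=−2..2 at α=0.1788, β=2.3316, γ=3.2368.
cos(β/2)=0.394015, sin(β/2)=0.919104
d^2_{-2,0}: single k=2 term ⇒ +0.321241;  D = +0.300919+0.112443i
d^2_{-1,0}: k∈[1..2] ⇒ +0.137715 -0.749346 = -0.611632;  D = -0.601881-0.108778i
d^2_{0,0}: k∈[0..2] ⇒ +0.024102 -0.524585 +0.713606 = +0.213123;  D = +0.213123+0.000000i
d^2_{1,0}: k∈[0..1] ⇒ -0.137715 +0.749346 = +0.611632;  D = +0.601881-0.108778i
d^2_{2,0}: single k=0 term ⇒ +0.321241;  D = +0.300919-0.112443i
Y_2^{m'}(θ=0.5118,φ=3.3088) and Σ D·Y over m':
  (+0.3009+0.1124i)·(+0.0875-0.0304i)  (-0.6019-0.1088i)·(-0.3253+0.0549i)  (+0.2131+0.0000i)·(+0.4038+0.0000i)  (+0.6019-0.1088i)·(+0.3253+0.0549i)  (+0.3009-0.1124i)·(+0.0875+0.0304i)
Y_2^0(R⁻¹ n̂) = +0.549072+0.000000i

Re=0.5491 Im=0.0000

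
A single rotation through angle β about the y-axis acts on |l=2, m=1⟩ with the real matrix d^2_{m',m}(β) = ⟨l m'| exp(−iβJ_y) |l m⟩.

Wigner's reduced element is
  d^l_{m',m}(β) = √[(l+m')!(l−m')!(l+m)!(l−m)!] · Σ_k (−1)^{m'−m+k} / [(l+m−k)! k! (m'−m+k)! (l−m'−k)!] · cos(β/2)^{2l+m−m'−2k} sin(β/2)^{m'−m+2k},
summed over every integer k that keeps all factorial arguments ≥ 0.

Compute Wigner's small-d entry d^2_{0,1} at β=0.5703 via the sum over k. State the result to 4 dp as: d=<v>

d=0.5566

d^2_{0,1}(β=0.5703) via Wigner's sum:
Half-angle: c=0.959619, s=0.281301. N=√(2·2·6·1)=4.898979
k∈{1,2} keeps every argument non-negative
  k=1: (−1)^0·4.8990/(2)·0.9596^3·0.2813^1 = +0.608898
  k=2: (−1)^1·4.8990/(2)·0.9596^1·0.2813^3 = -0.052323
d^2_{0,1}(0.5703) = +0.608898 -0.052323 = +0.556575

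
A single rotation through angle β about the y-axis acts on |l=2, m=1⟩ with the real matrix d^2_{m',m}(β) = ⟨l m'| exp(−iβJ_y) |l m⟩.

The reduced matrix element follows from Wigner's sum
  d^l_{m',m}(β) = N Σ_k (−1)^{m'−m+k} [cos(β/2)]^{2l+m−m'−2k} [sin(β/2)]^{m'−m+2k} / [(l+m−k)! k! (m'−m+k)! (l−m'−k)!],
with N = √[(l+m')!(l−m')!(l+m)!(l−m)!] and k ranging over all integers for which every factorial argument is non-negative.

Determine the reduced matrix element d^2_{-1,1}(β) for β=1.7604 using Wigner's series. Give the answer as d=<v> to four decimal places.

d=0.3702

d^2_{-1,1}(β=1.7604) via Wigner's sum:
c=cos(1.7604/2)=0.636997, s=sin(1.7604/2)=0.770866; N=√[1·6·6·1]=6.000000
Admissible k: 2..3 (factorial args all ≥0)
  k=2: (−1)^0·6.0000/(2)·0.6370^2·0.7709^2 = +0.723359
  k=3: (−1)^1·6.0000/(6)·0.6370^0·0.7709^4 = -0.353115
d^2_{-1,1}(1.7604) = +0.723359 -0.353115 = +0.370244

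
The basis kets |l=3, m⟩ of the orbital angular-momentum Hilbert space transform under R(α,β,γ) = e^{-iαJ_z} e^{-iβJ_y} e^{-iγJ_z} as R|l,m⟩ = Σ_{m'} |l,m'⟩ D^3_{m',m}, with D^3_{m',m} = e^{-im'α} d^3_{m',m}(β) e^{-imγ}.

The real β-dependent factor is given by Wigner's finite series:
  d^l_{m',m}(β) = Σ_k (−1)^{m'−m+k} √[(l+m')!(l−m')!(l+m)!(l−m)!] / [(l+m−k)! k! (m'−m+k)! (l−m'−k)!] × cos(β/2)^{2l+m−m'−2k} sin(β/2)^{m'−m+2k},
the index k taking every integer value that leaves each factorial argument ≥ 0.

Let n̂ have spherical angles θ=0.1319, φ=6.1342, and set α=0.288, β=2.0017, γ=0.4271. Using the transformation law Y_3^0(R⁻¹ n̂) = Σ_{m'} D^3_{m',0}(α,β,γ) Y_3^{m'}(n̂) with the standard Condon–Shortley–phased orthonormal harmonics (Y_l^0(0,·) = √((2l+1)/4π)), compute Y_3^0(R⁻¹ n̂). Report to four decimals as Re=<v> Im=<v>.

Re=0.2890 Im=0.0000

Need the full column D^3_{m',0} for m'=−3..3 at α=0.288, β=2.0017, γ=0.4271.
cos(β/2)=0.539587, sin(β/2)=0.841930
d^3_{-3,0}: single k=3 term ⇒ +0.419302;  D = +0.272295+0.318857i
d^3_{-2,0}: k∈[2..3] ⇒ +0.329123 -0.801285 = -0.472162;  D = -0.395978-0.257174i
d^3_{-1,0}: k∈[1..3] ⇒ +0.133405 -0.974370 +0.790736 = -0.050228;  D = -0.048159-0.014267i
d^3_{0,0}: k∈[0..3] ⇒ +0.024681 -0.540804 +1.316646 -0.356169 = +0.444355;  D = +0.444355+0.000000i
d^3_{1,0}: k∈[0..2] ⇒ -0.133405 +0.974370 -0.790736 = +0.050228;  D = +0.048159-0.014267i
d^3_{2,0}: k∈[0..1] ⇒ +0.329123 -0.801285 = -0.472162;  D = -0.395978+0.257174i
d^3_{3,0}: single k=0 term ⇒ -0.419302;  D = -0.272295+0.318857i
Y_3^{m'}(θ=0.1319,φ=6.1342) and Σ D·Y over m':
  (+0.2723+0.3189i)·(+0.0009+0.0004i)  (-0.3960-0.2572i)·(+0.0168+0.0051i)  (-0.0482-0.0143i)·(+0.1645+0.0247i)  (+0.4444+0.0000i)·(+0.7079+0.0000i)  (+0.0482-0.0143i)·(-0.1645+0.0247i)  (-0.3960+0.2572i)·(+0.0168-0.0051i)  (-0.2723+0.3189i)·(-0.0009+0.0004i)
Y_3^0(R⁻¹ n̂) = +0.288993+0.000000i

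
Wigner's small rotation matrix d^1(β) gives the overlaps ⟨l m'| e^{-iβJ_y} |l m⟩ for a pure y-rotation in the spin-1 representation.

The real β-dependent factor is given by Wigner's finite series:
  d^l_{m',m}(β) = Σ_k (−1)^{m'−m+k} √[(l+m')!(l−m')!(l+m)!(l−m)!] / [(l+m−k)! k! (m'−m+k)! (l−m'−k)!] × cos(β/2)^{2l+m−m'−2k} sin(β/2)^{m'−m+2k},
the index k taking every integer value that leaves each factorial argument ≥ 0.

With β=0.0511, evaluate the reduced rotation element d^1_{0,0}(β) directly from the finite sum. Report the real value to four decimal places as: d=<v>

d^1_{0,0}(β=0.0511) via Wigner's sum:
c=cos(0.0511/2)=0.999674, s=sin(0.0511/2)=0.025547; N=√[1·1·1·1]=1.000000
Admissible k: 0..1 (factorial args all ≥0)
  k=0: (−1)^0·1.0000/(1)·0.9997^2·0.0255^0 = +0.999347
  k=1: (−1)^1·1.0000/(1)·0.9997^0·0.0255^2 = -0.000653
d^1_{0,0}(0.0511) = +0.999347 -0.000653 = +0.998695

d=0.9987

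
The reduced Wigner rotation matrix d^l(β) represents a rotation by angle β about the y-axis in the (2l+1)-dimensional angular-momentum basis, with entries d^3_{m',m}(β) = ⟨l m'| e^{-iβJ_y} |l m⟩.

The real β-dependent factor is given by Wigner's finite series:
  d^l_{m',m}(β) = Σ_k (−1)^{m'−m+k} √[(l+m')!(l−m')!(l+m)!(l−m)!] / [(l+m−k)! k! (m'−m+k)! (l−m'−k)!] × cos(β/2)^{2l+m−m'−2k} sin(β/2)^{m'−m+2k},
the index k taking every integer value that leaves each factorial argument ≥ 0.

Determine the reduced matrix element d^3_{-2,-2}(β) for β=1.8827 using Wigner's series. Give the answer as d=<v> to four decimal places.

d^3_{-2,-2}(β=1.8827) via Wigner's sum:
c=cos(1.8827/2)=0.588697, s=sin(1.8827/2)=0.808354; N=√[1·120·1·120]=120.000000
k∈{0,1} keeps every argument non-negative
  k=0: (−1)^0·120.0000/(120)·0.5887^6·0.8084^0 = +0.041625
  k=1: (−1)^1·120.0000/(24)·0.5887^4·0.8084^2 = -0.392411
d^3_{-2,-2}(1.8827) = +0.041625 -0.392411 = -0.350786

d=-0.3508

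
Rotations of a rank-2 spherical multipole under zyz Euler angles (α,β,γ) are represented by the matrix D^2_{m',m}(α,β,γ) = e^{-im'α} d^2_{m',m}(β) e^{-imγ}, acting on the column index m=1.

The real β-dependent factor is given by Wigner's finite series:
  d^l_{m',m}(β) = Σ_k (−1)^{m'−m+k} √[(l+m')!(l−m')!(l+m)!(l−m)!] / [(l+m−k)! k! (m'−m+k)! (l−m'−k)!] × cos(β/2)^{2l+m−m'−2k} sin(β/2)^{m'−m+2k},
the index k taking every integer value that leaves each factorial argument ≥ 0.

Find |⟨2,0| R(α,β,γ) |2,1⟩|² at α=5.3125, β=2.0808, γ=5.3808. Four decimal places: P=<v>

P=0.2723

D^2_{0,1}(5.3125,2.0808,5.3808) = e^{-i·0·5.3125}·d^2_{0,1}(2.0808)·e^{-i·1·5.3808}. Compute d first:
c=cos(2.0808/2)=0.505875, s=sin(2.0808/2)=0.862607; N=√[2·2·6·1]=4.898979
k∈{1,2} keeps every argument non-negative
  k=1: (−1)^0·4.8990/(2)·0.5059^3·0.8626^1 = +0.273539
  k=2: (−1)^1·4.8990/(2)·0.5059^1·0.8626^3 = -0.795348
d^2_{0,1}(2.0808) = +0.273539 -0.795348 = -0.521810
|D^2_{0,1}|² = |d^2_{0,1}(β)|² = (-0.521810)² = 0.272285 (the z-rotation phases have unit modulus)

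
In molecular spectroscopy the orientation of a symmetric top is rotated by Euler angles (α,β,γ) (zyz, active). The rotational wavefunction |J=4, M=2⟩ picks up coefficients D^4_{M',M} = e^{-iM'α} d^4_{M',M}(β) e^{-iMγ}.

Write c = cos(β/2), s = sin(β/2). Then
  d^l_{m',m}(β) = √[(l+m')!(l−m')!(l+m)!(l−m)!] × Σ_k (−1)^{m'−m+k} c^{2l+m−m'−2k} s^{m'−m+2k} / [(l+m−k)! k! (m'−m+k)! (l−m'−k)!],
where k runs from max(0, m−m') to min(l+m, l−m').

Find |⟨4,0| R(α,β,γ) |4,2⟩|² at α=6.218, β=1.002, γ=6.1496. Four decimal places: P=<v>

Split into d^4_{0,2}(β=1.002) × two z-phases.
c=cos(1.002/2)=0.877103, s=sin(1.002/2)=0.480303; N=√[24·24·720·2]=910.735966
Admissible k: 2..4 (factorial args all ≥0)
  k=2: (−1)^0·910.7360/(96)·0.8771^6·0.4803^2 = +0.996447
  k=3: (−1)^1·910.7360/(36)·0.8771^4·0.4803^4 = -0.796806
  k=4: (−1)^2·910.7360/(96)·0.8771^2·0.4803^6 = +0.089601
d^4_{0,2}(1.002) = +0.996447 -0.796806 +0.089601 = +0.289242
|D^4_{0,2}|² = |d^4_{0,2}(β)|² = (+0.289242)² = 0.083661 (the z-rotation phases have unit modulus)

P=0.0837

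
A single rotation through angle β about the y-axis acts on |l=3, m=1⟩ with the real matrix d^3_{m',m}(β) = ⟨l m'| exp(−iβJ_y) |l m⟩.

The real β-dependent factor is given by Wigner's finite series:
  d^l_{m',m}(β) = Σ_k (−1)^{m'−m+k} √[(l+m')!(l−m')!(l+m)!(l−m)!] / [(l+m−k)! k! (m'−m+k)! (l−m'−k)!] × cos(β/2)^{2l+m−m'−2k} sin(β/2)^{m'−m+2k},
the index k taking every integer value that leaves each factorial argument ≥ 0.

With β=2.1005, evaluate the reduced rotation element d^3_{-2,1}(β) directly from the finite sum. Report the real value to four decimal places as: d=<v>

d^3_{-2,1}(β=2.1005) via Wigner's sum:
c=cos(2.1005/2)=0.497354, s=sin(2.1005/2)=0.867548; N=√[1·120·24·2]=75.894664
k: max(0,(1)−(-2))=3 … min(3+(1),3−(-2))=4
  k=3: (−1)^0·75.8947/(12)·0.4974^3·0.8675^3 = +0.508051
  k=4: (−1)^1·75.8947/(24)·0.4974^1·0.8675^5 = -0.772916
d^3_{-2,1}(2.1005) = +0.508051 -0.772916 = -0.264865

d=-0.2649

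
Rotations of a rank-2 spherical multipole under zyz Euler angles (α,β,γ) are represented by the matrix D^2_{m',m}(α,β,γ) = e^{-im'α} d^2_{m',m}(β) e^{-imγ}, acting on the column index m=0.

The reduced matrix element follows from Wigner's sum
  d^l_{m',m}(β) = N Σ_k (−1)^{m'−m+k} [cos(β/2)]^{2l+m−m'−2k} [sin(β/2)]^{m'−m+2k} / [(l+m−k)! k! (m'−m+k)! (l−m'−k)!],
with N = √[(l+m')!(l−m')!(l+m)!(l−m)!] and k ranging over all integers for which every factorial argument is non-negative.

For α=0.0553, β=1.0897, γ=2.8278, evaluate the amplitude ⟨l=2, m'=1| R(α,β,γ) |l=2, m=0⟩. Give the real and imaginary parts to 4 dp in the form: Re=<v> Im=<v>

Split into d^2_{1,0}(β=1.0897) × two z-phases.
c=cos(1.0897/2)=0.855205, s=sin(1.0897/2)=0.518290; N=√[6·1·2·2]=4.898979
The bounds max(0,m−m')=0 and min(l+m,l−m')=1 give 2 terms
  k=0: (−1)^1·4.8990/(2)·0.8552^3·0.5183^1 = -0.794070
  k=1: (−1)^2·4.8990/(2)·0.8552^1·0.5183^3 = +0.291651
d^2_{1,0}(1.0897) = -0.794070 +0.291651 = -0.502419
D = (+0.998471-0.055272i)·(-0.502419)·(+1.000000+0.000000i) = -0.501651+0.027770i

Re=-0.5017 Im=0.0278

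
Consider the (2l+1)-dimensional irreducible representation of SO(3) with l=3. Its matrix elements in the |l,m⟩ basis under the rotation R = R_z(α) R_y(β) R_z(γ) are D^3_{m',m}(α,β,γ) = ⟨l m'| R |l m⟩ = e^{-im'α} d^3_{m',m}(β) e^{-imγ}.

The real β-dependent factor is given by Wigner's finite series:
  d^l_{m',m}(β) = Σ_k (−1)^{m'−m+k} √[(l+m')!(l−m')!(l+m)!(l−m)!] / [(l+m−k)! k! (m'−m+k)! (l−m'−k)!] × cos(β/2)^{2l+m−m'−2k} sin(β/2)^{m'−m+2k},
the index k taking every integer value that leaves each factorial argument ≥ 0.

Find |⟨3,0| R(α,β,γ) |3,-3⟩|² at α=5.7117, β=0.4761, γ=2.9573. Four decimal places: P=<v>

P=0.0029

D^3_{0,-3}(5.7117,0.4761,2.9573) = e^{-i·0·5.7117}·d^3_{0,-3}(0.4761)·e^{-i·-3·2.9573}. Compute d first:
Half-angle: c=0.971800, s=0.235808. N=√(6·6·1·720)=160.996894
k∈{0} keeps every argument non-negative
  k=0: (−1)^3·160.9969/(36)·0.9718^3·0.2358^3 = -0.053817
d^3_{0,-3}(0.4761) = -0.053817
|D^3_{0,-3}|² = |d^3_{0,-3}(β)|² = (-0.053817)² = 0.002896 (the z-rotation phases have unit modulus)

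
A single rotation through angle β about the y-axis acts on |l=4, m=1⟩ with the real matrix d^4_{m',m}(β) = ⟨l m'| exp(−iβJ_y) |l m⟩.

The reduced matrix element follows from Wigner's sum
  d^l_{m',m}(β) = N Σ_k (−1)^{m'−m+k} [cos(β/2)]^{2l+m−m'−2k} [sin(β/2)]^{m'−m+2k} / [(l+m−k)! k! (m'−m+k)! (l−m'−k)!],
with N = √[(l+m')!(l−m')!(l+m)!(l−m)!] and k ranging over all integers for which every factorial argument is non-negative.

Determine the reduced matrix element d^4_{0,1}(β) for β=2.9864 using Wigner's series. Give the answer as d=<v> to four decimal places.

d^4_{0,1}(β=2.9864) via Wigner's sum:
c=cos(2.9864/2)=0.077518, s=sin(2.9864/2)=0.996991; N=√[24·24·120·6]=643.987578
k: max(0,(1)−(0))=1 … min(4+(1),4−(0))=4
  k=1: (−1)^0·643.9876/(144)·0.0775^7·0.9970^1 = +0.000000
  k=2: (−1)^1·643.9876/(24)·0.0775^5·0.9970^3 = -0.000074
  k=3: (−1)^2·643.9876/(24)·0.0775^3·0.9970^5 = +0.012312
  k=4: (−1)^3·643.9876/(144)·0.0775^1·0.9970^7 = -0.339437
d^4_{0,1}(2.9864) = +0.000000 -0.000074 +0.012312 -0.339437 = -0.327199

d=-0.3272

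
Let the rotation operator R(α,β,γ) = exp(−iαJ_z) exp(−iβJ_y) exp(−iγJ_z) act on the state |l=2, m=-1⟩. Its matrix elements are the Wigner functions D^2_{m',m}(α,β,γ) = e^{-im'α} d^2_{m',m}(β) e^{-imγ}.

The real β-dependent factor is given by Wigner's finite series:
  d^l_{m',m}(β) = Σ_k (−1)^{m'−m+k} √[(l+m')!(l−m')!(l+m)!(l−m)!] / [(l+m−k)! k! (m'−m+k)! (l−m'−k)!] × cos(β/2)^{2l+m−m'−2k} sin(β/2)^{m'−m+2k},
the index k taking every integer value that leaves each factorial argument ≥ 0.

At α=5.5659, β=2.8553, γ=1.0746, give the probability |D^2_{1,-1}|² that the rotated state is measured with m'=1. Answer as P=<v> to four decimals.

Split into d^2_{1,-1}(β=2.8553) × two z-phases.
Half-angle: c=0.142658, s=0.989772. N=√(6·1·1·6)=6.000000
The bounds max(0,m−m')=0 and min(l+m,l−m')=1 give 2 terms
  k=0: (−1)^2·6.0000/(2)·0.1427^2·0.9898^2 = +0.059811
  k=1: (−1)^3·6.0000/(6)·0.1427^0·0.9898^4 = -0.959712
d^2_{1,-1}(2.8553) = +0.059811 -0.959712 = -0.899900
|D^2_{1,-1}|² = |d^2_{1,-1}(β)|² = (-0.899900)² = 0.809820 (the z-rotation phases have unit modulus)

P=0.8098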